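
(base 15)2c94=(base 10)9589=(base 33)8qj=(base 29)bbj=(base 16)2575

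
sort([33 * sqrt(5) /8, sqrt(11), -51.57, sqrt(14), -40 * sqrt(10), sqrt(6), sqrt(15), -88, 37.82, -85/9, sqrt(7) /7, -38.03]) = [-40 * sqrt(10), -88, -51.57, -38.03, -85/9, sqrt(7) /7, sqrt(6), sqrt(11), sqrt(14), sqrt(15), 33 * sqrt(5) /8, 37.82]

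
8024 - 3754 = 4270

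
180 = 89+91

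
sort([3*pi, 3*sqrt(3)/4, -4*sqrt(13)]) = [-4*sqrt(13), 3*sqrt(3)/4, 3*pi]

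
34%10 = 4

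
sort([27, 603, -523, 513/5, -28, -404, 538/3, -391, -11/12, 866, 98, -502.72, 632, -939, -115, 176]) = [-939, -523, -502.72, -404, -391, -115, -28, -11/12, 27, 98, 513/5, 176, 538/3, 603, 632, 866]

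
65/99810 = 13/19962 ≈ 0.000651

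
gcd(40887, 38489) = 11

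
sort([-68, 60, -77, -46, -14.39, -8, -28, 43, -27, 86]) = [-77, -68, -46, -28, -27, -14.39, -8, 43, 60, 86]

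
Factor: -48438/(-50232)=2^(-2)*3^3*7^(-1)=27/28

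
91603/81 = 1130 + 73/81 ≈ 1130.90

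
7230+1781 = 9011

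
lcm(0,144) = 0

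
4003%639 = 169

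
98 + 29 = 127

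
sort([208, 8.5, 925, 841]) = [8.5, 208, 841, 925]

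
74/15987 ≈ 0.00463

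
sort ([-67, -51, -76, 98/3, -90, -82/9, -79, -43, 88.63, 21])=[-90, -79, -76, -67, -51, -43, -82/9, 21, 98/3, 88.63]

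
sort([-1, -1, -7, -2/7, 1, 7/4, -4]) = [-7, -4, -1, -1, -2/7, 1, 7/4]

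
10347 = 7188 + 3159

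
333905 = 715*467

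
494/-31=-15-29/31≈-15.94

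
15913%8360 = 7553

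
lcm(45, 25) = 225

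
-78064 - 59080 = -137144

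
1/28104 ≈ 0.0000356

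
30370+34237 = 64607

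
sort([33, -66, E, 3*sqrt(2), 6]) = [-66, E, 3*sqrt(2), 6, 33]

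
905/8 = 113+1/8 ≈ 113.13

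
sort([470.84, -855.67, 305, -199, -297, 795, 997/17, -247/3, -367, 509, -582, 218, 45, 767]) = [-855.67, -582, -367, -297, -199, -247/3, 45, 997/17, 218, 305, 470.84, 509, 767, 795]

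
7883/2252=3 + 1127/2252 ≈ 3.50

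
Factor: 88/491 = 2^3*11^1*491^(-1)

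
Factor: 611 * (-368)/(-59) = 2^4 * 13^1 * 23^1 * 47^1 * 59^(-1) = 224848/59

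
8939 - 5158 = 3781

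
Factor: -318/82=-1 * 3^1 * 41^(-1) * 53^1=-159/41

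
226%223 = 3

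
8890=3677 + 5213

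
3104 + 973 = 4077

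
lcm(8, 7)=56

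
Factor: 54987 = 3^1*18329^1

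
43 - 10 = 33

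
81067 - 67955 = 13112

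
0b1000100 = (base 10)68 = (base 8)104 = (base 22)32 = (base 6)152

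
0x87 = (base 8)207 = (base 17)7g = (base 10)135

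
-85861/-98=876 + 13/98 ≈ 876.13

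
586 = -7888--8474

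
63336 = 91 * 696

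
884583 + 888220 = 1772803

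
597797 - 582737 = 15060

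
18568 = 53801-35233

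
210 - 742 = -532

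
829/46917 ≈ 0.0177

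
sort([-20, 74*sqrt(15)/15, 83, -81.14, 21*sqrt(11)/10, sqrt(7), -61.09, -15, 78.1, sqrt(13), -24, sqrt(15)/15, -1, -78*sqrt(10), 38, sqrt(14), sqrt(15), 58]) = [-78*sqrt(10), -81.14, -61.09, -24, -20, -15, -1, sqrt(15)/15, sqrt(7), sqrt(13), sqrt(14), sqrt(15), 21*sqrt(11)/10, 74*sqrt(15)/15, 38, 58, 78.1, 83]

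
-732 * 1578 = -1155096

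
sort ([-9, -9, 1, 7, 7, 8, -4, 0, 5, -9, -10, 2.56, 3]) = [-10, -9, -9, -9, -4, 0, 1, 2.56, 3, 5, 7, 7, 8]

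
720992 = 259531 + 461461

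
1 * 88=88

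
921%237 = 210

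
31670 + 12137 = 43807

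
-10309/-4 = 2577 + 1/4 = 2577.25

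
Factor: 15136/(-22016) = -1*2^(-4)*11^1 = -11/16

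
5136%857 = 851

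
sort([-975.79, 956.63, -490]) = [-975.79, -490, 956.63]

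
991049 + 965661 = 1956710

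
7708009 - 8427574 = -719565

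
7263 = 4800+2463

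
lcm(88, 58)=2552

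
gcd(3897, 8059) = 1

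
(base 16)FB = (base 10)251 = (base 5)2001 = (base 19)D4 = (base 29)8J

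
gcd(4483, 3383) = 1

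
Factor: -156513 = -1*3^1*7^1*29^1*257^1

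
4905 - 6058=-1153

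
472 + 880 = 1352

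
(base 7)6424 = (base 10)2272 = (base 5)33042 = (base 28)2p4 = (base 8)4340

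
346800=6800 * 51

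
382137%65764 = 53317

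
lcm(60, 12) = 60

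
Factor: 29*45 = 3^2*5^1*29^1 = 1305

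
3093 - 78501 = -75408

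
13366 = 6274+7092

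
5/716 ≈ 0.00698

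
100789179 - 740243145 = -639453966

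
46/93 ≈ 0.495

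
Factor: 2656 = 2^5*83^1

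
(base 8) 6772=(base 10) 3578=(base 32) 3fq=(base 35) 2w8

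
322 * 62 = 19964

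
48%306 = 48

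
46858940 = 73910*634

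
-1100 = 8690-9790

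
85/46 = 1+39/46 ≈ 1.85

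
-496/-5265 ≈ 0.0942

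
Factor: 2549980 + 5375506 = 2^1*61^1*167^1*389^1 = 7925486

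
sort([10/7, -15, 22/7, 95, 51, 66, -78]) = [-78, -15, 10/7, 22/7, 51, 66, 95]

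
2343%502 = 335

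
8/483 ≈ 0.0166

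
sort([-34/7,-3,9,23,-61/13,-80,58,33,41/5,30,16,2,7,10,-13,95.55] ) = [-80,-13,-34/7,-61/13,-3,2,7,41/5,9,10,16,23,30,33,58,95.55] 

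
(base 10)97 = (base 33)2v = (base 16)61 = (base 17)5c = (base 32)31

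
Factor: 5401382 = 2^1*7^1*281^1*1373^1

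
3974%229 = 81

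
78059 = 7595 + 70464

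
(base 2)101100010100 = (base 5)42321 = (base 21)691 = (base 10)2836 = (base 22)5ik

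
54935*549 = 30159315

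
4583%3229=1354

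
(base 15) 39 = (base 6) 130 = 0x36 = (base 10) 54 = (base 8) 66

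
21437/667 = 32 + 93/667 ≈ 32.14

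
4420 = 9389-4969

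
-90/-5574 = 15/929 ≈ 0.0161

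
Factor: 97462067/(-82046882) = -1*2^(-1)*47^1*2073661^1*41023441^(-1)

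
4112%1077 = 881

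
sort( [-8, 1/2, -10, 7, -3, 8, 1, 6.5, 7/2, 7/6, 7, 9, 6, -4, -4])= [-10, -8, -4, -4, -3, 1/2, 1, 7/6, 7/2, 6, 6.5, 7, 7, 8, 9]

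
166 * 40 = 6640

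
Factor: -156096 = -1*2^6*3^2*271^1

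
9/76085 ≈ 0.000118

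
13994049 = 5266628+8727421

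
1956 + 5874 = 7830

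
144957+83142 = 228099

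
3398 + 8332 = 11730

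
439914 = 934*471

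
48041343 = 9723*4941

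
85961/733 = 117 + 200/733 ≈ 117.27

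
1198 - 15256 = -14058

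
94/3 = 31+1/3 ≈ 31.33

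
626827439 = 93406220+533421219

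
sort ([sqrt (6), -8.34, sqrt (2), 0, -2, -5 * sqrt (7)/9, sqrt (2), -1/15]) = [-8.34, -2, -5 * sqrt (7)/9, -1/15, 0, sqrt (2), sqrt (2), sqrt (6)]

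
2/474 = 1/237≈0.00422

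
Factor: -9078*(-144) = 2^5*3^3*17^1*89^1 = 1307232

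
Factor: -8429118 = -1*2^1*3^1*37^1*43^1*883^1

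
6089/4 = 1522+1/4 = 1522.25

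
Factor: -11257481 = -1*19^1*29^1*20431^1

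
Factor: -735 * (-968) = 2^3 * 3^1 * 5^1 * 7^2 * 11^2 = 711480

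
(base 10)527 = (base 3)201112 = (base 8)1017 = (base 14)299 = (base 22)11l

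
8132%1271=506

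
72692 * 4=290768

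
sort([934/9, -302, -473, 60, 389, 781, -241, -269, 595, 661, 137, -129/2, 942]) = [-473, -302, -269, -241, -129/2, 60, 934/9, 137, 389, 595, 661, 781, 942]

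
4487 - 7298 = -2811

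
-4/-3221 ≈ 0.00124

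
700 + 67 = 767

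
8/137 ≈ 0.0584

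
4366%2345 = 2021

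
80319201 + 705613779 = 785932980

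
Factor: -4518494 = -1 * 2^1 * 199^1 * 11353^1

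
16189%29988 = 16189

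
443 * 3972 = 1759596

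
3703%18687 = 3703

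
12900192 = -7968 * (-1619)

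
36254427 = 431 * 84117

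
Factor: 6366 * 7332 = 2^3 * 3^2 * 13^1 * 47^1 * 1061^1 = 46675512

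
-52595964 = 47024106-99620070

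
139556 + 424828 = 564384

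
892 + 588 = 1480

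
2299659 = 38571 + 2261088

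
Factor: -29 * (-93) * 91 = 3^1 * 7^1 * 13^1 * 29^1 * 31^1 = 245427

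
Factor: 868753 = 29^2 * 1033^1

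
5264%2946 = 2318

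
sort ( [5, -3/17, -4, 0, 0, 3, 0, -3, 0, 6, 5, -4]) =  [-4, -4, -3, -3/17, 0, 0, 0, 0, 3, 5, 5, 6]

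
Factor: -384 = -1*2^7*3^1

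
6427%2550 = 1327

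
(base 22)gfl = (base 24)e17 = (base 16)1f9f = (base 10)8095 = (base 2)1111110011111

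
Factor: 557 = 557^1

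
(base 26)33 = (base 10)81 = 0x51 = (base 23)3c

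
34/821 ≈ 0.0414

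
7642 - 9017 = -1375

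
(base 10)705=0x2c1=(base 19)1i2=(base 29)o9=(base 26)113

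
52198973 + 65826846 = 118025819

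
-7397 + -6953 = -14350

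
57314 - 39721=17593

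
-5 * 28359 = -141795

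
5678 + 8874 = 14552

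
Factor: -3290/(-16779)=2^1 * 3^(-1) * 5^1 * 17^(-1)=10/51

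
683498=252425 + 431073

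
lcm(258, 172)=516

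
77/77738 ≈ 0.000991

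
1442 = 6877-5435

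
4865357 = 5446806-581449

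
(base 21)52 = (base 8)153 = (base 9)128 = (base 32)3b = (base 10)107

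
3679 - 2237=1442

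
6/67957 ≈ 0.0000883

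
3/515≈0.00583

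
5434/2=2717=2717.00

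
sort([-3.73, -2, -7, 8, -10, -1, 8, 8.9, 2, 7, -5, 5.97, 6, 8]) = [-10, -7, -5, -3.73, -2, -1, 2, 5.97, 6, 7, 8, 8, 8, 8.9]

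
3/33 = 1/11 ≈ 0.0909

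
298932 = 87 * 3436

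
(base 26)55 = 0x87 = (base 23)5k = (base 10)135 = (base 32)47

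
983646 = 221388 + 762258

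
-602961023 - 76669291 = -679630314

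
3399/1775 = 1 + 1624/1775 ≈ 1.91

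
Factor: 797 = 797^1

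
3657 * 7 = 25599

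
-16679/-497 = 33 + 278/497 ≈ 33.56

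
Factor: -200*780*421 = -1*2^5*3^1*5^3*13^1*421^1 = -65676000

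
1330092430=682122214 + 647970216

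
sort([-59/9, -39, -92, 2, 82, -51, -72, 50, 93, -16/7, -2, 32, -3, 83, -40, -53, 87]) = [-92, -72, -53, -51, -40, -39, -59/9, -3, -16/7, -2, 2, 32, 50, 82, 83, 87, 93]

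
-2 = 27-29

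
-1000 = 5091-6091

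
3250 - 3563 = -313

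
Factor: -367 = -1 * 367^1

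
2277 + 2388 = 4665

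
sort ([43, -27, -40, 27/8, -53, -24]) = [-53, -40, -27, -24, 27/8, 43]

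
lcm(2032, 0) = 0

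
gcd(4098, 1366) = 1366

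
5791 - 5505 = 286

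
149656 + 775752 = 925408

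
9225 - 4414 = 4811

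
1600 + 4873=6473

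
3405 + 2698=6103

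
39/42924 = 13/14308 ≈ 0.000909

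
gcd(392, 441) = 49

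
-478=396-874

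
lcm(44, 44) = 44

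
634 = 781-147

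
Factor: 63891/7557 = 3^1 * 11^(-1) * 31^1 = 93/11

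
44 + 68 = 112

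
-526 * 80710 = -42453460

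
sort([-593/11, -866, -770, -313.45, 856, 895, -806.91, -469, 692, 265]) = [-866, -806.91, -770, -469, -313.45, -593/11, 265, 692, 856, 895]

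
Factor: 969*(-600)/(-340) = 2^1*3^2*5^1*19^1 = 1710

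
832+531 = 1363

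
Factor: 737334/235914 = 3^1 * 7^(-1) * 13^1 * 23^1 * 41^(-1) = 897/287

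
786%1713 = 786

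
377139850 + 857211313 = 1234351163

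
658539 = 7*94077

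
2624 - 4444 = -1820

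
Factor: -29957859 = -1*3^2*17^1*103^1*1901^1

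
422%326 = 96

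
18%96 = 18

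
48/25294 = 24/12647 ≈ 0.00190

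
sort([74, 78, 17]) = [17, 74, 78]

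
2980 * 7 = 20860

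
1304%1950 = 1304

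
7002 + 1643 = 8645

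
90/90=1=1.00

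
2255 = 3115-860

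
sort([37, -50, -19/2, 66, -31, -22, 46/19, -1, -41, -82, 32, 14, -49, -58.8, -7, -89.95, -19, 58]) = [-89.95, -82, -58.8, -50, -49, -41, -31, -22, -19, -19/2, -7, -1, 46/19, 14, 32, 37, 58, 66]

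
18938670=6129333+12809337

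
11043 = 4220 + 6823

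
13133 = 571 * 23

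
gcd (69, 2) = 1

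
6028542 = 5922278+106264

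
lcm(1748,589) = 54188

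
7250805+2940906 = 10191711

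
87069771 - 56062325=31007446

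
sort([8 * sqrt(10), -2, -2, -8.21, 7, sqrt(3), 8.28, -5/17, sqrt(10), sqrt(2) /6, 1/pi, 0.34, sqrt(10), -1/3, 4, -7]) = [-8.21, -7, -2, -2, -1/3, -5/17, sqrt(2) /6, 1/pi, 0.34, sqrt(3), sqrt(10), sqrt(10), 4, 7, 8.28, 8 * sqrt(10)]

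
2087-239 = 1848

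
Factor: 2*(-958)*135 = -1*2^2*3^3*5^1*479^1 = -258660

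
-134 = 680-814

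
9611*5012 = 48170332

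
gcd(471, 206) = 1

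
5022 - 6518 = -1496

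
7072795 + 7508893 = 14581688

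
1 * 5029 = 5029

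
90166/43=2096+38/43 ≈ 2096.88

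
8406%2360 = 1326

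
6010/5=1202=1202.00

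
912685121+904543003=1817228124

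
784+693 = 1477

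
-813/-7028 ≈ 0.116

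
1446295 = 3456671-2010376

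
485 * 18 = 8730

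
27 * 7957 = 214839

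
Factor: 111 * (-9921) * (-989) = 3^2 * 23^1 * 37^1 * 43^1 * 3307^1 = 1089117459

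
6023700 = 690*8730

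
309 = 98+211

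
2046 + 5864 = 7910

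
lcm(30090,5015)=30090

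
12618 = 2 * 6309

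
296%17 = 7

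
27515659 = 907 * 30337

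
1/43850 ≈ 0.0000228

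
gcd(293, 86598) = 1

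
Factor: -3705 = -1*3^1*5^1*13^1*19^1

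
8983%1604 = 963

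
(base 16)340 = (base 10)832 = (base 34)og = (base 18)2a4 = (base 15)3a7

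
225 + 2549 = 2774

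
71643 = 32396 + 39247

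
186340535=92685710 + 93654825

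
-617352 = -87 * 7096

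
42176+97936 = 140112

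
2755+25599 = 28354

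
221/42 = 5 + 11/42 ≈ 5.26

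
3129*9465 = 29615985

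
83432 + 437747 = 521179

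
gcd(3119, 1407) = 1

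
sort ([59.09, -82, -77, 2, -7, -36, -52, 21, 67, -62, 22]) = [-82, -77, -62, -52, -36, -7, 2, 21, 22, 59.09, 67]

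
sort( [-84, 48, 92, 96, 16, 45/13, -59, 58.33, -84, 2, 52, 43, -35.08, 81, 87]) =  [-84, -84, -59, -35.08, 2, 45/13, 16, 43, 48, 52, 58.33, 81, 87, 92, 96]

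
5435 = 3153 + 2282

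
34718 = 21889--12829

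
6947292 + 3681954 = 10629246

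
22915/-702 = -32 - 451/702 ≈ -32.64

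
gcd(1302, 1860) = 186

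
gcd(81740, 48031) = 1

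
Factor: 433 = 433^1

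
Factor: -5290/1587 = -1*2^1*3^(-1)*5^1 = -10/3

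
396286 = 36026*11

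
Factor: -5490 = -1*2^1*3^2*5^1*61^1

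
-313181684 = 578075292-891256976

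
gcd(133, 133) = 133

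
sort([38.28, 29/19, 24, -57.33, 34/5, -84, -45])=[-84, -57.33, -45, 29/19, 34/5, 24, 38.28]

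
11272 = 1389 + 9883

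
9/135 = 1/15 ≈ 0.0667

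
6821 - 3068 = 3753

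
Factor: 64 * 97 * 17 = 2^6 * 17^1 * 97^1 = 105536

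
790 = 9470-8680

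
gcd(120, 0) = 120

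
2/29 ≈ 0.0690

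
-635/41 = -15 - 20/41 ≈ -15.49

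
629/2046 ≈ 0.307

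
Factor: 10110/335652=2^(-1)*5^1*83^(-1)=5/166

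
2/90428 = 1/45214 ≈ 0.0000221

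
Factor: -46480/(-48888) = 2^1 * 3^(-2) * 5^1 * 83^1 * 97^(-1) = 830/873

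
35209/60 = 586+49/60 ≈ 586.82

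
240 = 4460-4220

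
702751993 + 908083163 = 1610835156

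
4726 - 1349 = 3377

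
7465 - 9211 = -1746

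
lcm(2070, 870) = 60030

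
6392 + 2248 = 8640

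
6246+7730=13976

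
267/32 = 8 + 11/32 ≈ 8.34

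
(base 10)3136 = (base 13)1573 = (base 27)484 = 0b110001000000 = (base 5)100021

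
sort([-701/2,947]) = [-701/2,947]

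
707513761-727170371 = -19656610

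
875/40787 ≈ 0.0215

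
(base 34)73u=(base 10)8224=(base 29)9mh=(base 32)810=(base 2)10000000100000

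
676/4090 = 338/2045 ≈ 0.165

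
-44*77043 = -3389892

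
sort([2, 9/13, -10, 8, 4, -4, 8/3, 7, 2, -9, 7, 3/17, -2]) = [-10, -9, -4, -2, 3/17, 9/13, 2, 2, 8/3, 4, 7, 7, 8]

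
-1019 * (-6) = 6114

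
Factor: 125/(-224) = -1 * 2^(-5) * 5^3 * 7^(-1)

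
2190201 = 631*3471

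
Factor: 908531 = 13^1*17^1*4111^1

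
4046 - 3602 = 444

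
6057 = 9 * 673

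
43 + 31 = 74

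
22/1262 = 11/631 ≈ 0.0174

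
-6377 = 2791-9168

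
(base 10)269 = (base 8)415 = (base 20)d9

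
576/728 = 72/91 ≈ 0.791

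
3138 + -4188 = -1050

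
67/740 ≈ 0.0905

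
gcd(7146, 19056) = 2382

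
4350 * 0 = 0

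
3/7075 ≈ 0.000424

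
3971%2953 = 1018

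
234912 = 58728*4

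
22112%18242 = 3870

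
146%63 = 20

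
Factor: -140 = -1*2^2*5^1*7^1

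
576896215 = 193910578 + 382985637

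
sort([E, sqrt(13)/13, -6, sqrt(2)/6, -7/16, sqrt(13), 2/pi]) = [-6, -7/16, sqrt(2)/6, sqrt(13)/13, 2/pi, E, sqrt(13)]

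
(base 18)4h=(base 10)89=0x59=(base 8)131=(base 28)35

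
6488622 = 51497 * 126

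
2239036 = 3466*646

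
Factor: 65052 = 2^2 * 3^2 * 13^1 * 139^1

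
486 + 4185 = 4671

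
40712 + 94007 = 134719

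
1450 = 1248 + 202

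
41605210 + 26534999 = 68140209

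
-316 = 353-669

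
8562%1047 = 186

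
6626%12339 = 6626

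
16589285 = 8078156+8511129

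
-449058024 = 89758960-538816984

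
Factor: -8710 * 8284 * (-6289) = 2^3 * 5^1 * 13^1 * 19^2 * 67^1 * 109^1 * 331^1 = 453774241960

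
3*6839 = 20517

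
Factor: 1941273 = 3^3*71899^1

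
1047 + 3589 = 4636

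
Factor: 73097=67^1*1091^1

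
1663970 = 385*4322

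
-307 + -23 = -330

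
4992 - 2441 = 2551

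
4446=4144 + 302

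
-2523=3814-6337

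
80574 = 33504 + 47070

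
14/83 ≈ 0.169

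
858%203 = 46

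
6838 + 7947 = 14785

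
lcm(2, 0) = 0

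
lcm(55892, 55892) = 55892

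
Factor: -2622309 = -1 * 3^1 * 874103^1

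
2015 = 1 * 2015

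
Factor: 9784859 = 7^2*397^1*503^1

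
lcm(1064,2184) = 41496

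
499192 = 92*5426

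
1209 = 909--300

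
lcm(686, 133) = 13034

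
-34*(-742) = 25228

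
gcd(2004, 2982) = 6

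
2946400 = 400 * 7366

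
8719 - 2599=6120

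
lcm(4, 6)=12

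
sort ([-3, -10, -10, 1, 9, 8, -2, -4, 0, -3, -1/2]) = [-10, -10, -4, -3, -3, -2, -1/2, 0, 1, 8, 9]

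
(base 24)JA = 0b111010010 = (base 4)13102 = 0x1D2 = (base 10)466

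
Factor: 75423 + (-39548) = 5^3*7^1*41^1 = 35875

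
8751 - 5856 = 2895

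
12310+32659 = 44969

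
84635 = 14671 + 69964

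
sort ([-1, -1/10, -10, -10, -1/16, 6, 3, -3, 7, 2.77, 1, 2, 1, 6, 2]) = [-10, -10, -3, -1, -1/10, -1/16, 1, 1, 2, 2, 2.77, 3, 6, 6, 7]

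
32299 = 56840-24541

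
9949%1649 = 55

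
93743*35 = 3281005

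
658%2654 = 658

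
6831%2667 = 1497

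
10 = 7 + 3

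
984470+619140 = 1603610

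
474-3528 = -3054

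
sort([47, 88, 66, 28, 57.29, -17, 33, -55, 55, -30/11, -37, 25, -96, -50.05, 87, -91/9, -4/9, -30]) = [-96, -55, -50.05, -37, -30, -17, -91/9, -30/11, -4/9, 25, 28, 33, 47, 55, 57.29, 66, 87, 88]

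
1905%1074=831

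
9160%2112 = 712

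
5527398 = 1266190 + 4261208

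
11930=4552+7378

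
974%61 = 59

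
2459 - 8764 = -6305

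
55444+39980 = 95424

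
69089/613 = 112 + 433/613 ≈ 112.71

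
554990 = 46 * 12065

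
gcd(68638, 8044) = 2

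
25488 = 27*944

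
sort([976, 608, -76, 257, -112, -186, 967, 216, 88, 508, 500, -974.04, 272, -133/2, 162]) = [-974.04, -186, -112, -76, -133/2, 88, 162, 216, 257, 272, 500, 508, 608, 967, 976]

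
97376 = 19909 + 77467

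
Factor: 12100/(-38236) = -1*5^2*79^(-1) = -25/79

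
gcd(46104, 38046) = 102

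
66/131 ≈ 0.504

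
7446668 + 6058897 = 13505565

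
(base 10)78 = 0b1001110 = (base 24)36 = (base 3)2220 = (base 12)66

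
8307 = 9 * 923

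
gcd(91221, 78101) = 1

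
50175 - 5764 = 44411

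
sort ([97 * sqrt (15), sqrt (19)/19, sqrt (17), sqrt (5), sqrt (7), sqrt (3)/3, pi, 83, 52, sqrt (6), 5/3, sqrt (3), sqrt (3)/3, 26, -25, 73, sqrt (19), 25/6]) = [-25, sqrt (19)/19, sqrt (3)/3, sqrt (3)/3, 5/3, sqrt (3), sqrt (5), sqrt (6), sqrt (7), pi, sqrt (17), 25/6, sqrt (19), 26, 52, 73, 83, 97 * sqrt (15)]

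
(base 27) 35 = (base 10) 86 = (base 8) 126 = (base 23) 3h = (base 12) 72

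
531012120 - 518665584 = 12346536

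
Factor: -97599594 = -1*2^1*3^1*31^1*43^1*12203^1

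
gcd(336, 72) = 24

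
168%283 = 168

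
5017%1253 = 5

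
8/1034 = 4/517 ≈ 0.00774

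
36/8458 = 18/4229 ≈ 0.00426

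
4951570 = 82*60385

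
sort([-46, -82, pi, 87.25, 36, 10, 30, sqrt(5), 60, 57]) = [-82, -46, sqrt(5), pi, 10, 30, 36, 57, 60, 87.25]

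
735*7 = 5145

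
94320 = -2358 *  (-40)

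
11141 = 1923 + 9218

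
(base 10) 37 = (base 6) 101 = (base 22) 1f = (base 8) 45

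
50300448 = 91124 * 552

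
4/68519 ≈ 0.0000584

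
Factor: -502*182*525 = -1*2^2*3^1*5^2*7^2*13^1*251^1 = -47966100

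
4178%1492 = 1194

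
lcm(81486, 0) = 0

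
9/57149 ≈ 0.000157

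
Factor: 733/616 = 2^(-3)*7^(-1)*11^(-1)*733^1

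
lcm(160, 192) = 960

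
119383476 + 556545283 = 675928759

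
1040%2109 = 1040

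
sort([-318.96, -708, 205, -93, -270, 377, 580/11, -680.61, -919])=[-919, -708, -680.61, -318.96, -270, -93, 580/11, 205, 377]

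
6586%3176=234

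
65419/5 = 13083+4/5 = 13083.80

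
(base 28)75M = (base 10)5650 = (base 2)1011000010010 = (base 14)20B8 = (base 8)13022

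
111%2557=111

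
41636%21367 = 20269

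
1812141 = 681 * 2661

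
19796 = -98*(-202)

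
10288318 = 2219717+8068601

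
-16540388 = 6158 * (-2686)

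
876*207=181332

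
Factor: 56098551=3^1 * 3049^1 * 6133^1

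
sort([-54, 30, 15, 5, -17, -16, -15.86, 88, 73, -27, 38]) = [-54, -27, -17, -16, -15.86, 5, 15, 30, 38, 73, 88]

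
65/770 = 13/154 ≈ 0.0844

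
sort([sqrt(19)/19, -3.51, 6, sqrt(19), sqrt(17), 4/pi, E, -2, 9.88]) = [-3.51, -2, sqrt(19)/19, 4/pi, E, sqrt(17), sqrt(19), 6, 9.88]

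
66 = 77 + -11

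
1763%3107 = 1763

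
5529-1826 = 3703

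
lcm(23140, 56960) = 740480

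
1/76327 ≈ 0.0000131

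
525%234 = 57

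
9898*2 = 19796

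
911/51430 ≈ 0.0177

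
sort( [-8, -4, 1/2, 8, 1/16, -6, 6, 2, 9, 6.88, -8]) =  [-8, -8, -6, -4, 1/16, 1/2, 2, 6, 6.88, 8, 9]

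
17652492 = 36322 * 486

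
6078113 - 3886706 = 2191407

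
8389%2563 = 700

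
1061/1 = 1061 = 1061.00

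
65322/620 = 32661/310 ≈ 105.36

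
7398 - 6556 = 842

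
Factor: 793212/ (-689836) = -1*3^1*7^1*19^1*347^ (-1) = -399/347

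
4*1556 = 6224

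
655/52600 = 131/10520 ≈ 0.0125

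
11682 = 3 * 3894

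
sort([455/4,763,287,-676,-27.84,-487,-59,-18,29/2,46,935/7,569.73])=[-676,-487,-59,-27.84,-18,29/2,46,455/4,935/7,287,569.73,763]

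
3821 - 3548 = 273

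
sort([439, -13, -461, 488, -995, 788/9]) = [-995, -461, -13, 788/9, 439, 488]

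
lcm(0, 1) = 0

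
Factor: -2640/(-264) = 2^1 * 5^1 = 10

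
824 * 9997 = 8237528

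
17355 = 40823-23468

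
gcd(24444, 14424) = 12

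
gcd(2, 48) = 2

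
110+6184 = 6294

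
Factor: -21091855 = -1*5^1*4218371^1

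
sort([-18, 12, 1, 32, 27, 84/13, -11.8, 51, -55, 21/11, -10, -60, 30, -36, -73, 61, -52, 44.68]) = [-73, -60, -55, -52, -36, -18, -11.8, -10, 1, 21/11, 84/13, 12, 27, 30, 32, 44.68, 51, 61]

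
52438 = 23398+29040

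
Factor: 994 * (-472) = -1 * 2^4 * 7^1 * 59^1 * 71^1 = -469168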